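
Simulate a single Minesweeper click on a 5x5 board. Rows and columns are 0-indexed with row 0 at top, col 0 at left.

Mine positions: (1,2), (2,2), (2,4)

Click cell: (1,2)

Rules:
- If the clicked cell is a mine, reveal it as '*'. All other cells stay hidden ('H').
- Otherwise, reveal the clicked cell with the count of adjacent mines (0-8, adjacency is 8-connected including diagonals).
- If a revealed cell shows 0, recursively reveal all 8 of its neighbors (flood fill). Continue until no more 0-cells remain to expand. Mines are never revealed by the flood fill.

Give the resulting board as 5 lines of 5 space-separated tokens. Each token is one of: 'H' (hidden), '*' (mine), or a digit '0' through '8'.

H H H H H
H H * H H
H H H H H
H H H H H
H H H H H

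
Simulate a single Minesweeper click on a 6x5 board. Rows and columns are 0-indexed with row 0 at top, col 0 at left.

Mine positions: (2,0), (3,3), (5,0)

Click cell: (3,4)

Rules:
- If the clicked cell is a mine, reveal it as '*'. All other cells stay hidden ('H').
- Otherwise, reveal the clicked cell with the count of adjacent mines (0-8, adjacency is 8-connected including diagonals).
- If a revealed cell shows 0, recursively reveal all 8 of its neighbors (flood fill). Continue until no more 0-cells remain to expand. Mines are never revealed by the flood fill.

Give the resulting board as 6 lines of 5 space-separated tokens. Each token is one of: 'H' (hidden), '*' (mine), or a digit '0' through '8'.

H H H H H
H H H H H
H H H H H
H H H H 1
H H H H H
H H H H H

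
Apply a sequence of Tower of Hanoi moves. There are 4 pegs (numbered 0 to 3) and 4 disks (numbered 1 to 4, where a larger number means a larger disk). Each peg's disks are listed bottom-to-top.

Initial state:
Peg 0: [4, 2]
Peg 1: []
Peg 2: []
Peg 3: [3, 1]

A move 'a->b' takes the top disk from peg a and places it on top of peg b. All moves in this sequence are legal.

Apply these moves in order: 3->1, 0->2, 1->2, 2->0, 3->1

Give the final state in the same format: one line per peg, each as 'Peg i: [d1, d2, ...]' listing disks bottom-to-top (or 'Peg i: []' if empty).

Answer: Peg 0: [4, 1]
Peg 1: [3]
Peg 2: [2]
Peg 3: []

Derivation:
After move 1 (3->1):
Peg 0: [4, 2]
Peg 1: [1]
Peg 2: []
Peg 3: [3]

After move 2 (0->2):
Peg 0: [4]
Peg 1: [1]
Peg 2: [2]
Peg 3: [3]

After move 3 (1->2):
Peg 0: [4]
Peg 1: []
Peg 2: [2, 1]
Peg 3: [3]

After move 4 (2->0):
Peg 0: [4, 1]
Peg 1: []
Peg 2: [2]
Peg 3: [3]

After move 5 (3->1):
Peg 0: [4, 1]
Peg 1: [3]
Peg 2: [2]
Peg 3: []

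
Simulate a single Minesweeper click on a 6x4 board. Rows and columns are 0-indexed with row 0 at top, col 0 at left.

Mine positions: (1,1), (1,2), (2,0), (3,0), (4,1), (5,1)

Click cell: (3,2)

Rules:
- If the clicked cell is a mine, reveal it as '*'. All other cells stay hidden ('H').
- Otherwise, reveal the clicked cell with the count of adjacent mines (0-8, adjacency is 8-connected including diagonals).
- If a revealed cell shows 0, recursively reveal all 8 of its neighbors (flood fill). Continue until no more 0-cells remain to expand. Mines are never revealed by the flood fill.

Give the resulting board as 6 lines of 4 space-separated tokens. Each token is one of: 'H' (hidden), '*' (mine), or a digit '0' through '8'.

H H H H
H H H H
H H H H
H H 1 H
H H H H
H H H H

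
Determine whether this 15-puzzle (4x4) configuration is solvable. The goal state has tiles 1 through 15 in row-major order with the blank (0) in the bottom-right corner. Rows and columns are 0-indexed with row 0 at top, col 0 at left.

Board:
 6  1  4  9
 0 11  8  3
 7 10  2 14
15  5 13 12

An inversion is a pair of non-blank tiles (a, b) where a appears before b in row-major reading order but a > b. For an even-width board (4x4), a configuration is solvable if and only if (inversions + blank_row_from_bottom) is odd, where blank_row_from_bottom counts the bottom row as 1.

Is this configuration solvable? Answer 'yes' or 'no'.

Inversions: 34
Blank is in row 1 (0-indexed from top), which is row 3 counting from the bottom (bottom = 1).
34 + 3 = 37, which is odd, so the puzzle is solvable.

Answer: yes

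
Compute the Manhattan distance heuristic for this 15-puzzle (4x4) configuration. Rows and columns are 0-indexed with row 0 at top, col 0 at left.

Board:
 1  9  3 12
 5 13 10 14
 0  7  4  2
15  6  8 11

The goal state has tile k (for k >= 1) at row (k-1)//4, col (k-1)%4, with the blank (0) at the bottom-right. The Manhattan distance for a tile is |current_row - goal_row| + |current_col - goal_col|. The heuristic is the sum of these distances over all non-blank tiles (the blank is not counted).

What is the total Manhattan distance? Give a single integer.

Answer: 32

Derivation:
Tile 1: (0,0)->(0,0) = 0
Tile 9: (0,1)->(2,0) = 3
Tile 3: (0,2)->(0,2) = 0
Tile 12: (0,3)->(2,3) = 2
Tile 5: (1,0)->(1,0) = 0
Tile 13: (1,1)->(3,0) = 3
Tile 10: (1,2)->(2,1) = 2
Tile 14: (1,3)->(3,1) = 4
Tile 7: (2,1)->(1,2) = 2
Tile 4: (2,2)->(0,3) = 3
Tile 2: (2,3)->(0,1) = 4
Tile 15: (3,0)->(3,2) = 2
Tile 6: (3,1)->(1,1) = 2
Tile 8: (3,2)->(1,3) = 3
Tile 11: (3,3)->(2,2) = 2
Sum: 0 + 3 + 0 + 2 + 0 + 3 + 2 + 4 + 2 + 3 + 4 + 2 + 2 + 3 + 2 = 32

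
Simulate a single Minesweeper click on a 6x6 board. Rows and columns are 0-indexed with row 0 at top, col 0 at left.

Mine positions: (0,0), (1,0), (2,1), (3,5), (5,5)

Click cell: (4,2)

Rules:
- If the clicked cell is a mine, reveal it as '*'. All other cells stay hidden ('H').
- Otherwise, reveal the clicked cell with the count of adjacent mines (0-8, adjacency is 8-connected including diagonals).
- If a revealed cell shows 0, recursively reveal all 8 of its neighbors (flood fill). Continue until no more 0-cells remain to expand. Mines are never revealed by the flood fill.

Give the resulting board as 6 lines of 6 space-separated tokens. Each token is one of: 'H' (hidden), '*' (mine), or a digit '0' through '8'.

H 2 0 0 0 0
H 3 1 0 0 0
H H 1 0 1 1
1 1 1 0 1 H
0 0 0 0 2 H
0 0 0 0 1 H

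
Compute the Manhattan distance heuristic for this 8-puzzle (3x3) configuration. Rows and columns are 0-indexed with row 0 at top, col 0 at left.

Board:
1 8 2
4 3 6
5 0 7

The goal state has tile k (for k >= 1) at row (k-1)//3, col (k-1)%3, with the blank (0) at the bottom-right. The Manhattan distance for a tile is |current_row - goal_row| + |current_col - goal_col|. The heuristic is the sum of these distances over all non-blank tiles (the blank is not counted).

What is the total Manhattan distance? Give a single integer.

Tile 1: at (0,0), goal (0,0), distance |0-0|+|0-0| = 0
Tile 8: at (0,1), goal (2,1), distance |0-2|+|1-1| = 2
Tile 2: at (0,2), goal (0,1), distance |0-0|+|2-1| = 1
Tile 4: at (1,0), goal (1,0), distance |1-1|+|0-0| = 0
Tile 3: at (1,1), goal (0,2), distance |1-0|+|1-2| = 2
Tile 6: at (1,2), goal (1,2), distance |1-1|+|2-2| = 0
Tile 5: at (2,0), goal (1,1), distance |2-1|+|0-1| = 2
Tile 7: at (2,2), goal (2,0), distance |2-2|+|2-0| = 2
Sum: 0 + 2 + 1 + 0 + 2 + 0 + 2 + 2 = 9

Answer: 9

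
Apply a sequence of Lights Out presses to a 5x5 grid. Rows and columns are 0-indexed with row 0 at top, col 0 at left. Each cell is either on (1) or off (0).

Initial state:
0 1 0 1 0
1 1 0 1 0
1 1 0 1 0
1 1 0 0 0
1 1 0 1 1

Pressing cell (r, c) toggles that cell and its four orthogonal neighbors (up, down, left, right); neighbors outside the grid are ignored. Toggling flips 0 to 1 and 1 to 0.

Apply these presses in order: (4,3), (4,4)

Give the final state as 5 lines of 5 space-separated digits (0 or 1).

Answer: 0 1 0 1 0
1 1 0 1 0
1 1 0 1 0
1 1 0 1 1
1 1 1 1 1

Derivation:
After press 1 at (4,3):
0 1 0 1 0
1 1 0 1 0
1 1 0 1 0
1 1 0 1 0
1 1 1 0 0

After press 2 at (4,4):
0 1 0 1 0
1 1 0 1 0
1 1 0 1 0
1 1 0 1 1
1 1 1 1 1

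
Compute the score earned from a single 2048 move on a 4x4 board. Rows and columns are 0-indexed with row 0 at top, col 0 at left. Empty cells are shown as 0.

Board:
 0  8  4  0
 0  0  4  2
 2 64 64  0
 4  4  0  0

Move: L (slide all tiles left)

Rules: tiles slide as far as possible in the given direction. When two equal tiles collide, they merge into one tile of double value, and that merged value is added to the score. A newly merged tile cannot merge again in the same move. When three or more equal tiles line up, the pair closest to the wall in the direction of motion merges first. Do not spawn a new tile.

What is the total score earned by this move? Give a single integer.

Answer: 136

Derivation:
Slide left:
row 0: [0, 8, 4, 0] -> [8, 4, 0, 0]  score +0 (running 0)
row 1: [0, 0, 4, 2] -> [4, 2, 0, 0]  score +0 (running 0)
row 2: [2, 64, 64, 0] -> [2, 128, 0, 0]  score +128 (running 128)
row 3: [4, 4, 0, 0] -> [8, 0, 0, 0]  score +8 (running 136)
Board after move:
  8   4   0   0
  4   2   0   0
  2 128   0   0
  8   0   0   0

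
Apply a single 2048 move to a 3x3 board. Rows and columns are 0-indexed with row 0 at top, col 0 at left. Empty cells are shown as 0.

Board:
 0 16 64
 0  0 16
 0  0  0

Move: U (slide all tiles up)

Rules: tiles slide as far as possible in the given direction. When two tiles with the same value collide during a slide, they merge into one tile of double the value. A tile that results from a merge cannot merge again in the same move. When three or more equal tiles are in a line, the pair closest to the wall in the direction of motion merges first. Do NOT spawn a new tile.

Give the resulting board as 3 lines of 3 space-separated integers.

Answer:  0 16 64
 0  0 16
 0  0  0

Derivation:
Slide up:
col 0: [0, 0, 0] -> [0, 0, 0]
col 1: [16, 0, 0] -> [16, 0, 0]
col 2: [64, 16, 0] -> [64, 16, 0]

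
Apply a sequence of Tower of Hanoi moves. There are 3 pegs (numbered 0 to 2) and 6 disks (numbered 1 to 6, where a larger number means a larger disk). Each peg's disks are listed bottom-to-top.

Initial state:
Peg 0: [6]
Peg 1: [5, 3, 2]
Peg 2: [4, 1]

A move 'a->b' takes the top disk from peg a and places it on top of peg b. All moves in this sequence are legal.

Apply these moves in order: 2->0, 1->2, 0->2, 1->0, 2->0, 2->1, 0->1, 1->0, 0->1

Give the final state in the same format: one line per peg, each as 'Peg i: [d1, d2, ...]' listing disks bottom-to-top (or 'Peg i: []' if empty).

Answer: Peg 0: [6, 3]
Peg 1: [5, 2, 1]
Peg 2: [4]

Derivation:
After move 1 (2->0):
Peg 0: [6, 1]
Peg 1: [5, 3, 2]
Peg 2: [4]

After move 2 (1->2):
Peg 0: [6, 1]
Peg 1: [5, 3]
Peg 2: [4, 2]

After move 3 (0->2):
Peg 0: [6]
Peg 1: [5, 3]
Peg 2: [4, 2, 1]

After move 4 (1->0):
Peg 0: [6, 3]
Peg 1: [5]
Peg 2: [4, 2, 1]

After move 5 (2->0):
Peg 0: [6, 3, 1]
Peg 1: [5]
Peg 2: [4, 2]

After move 6 (2->1):
Peg 0: [6, 3, 1]
Peg 1: [5, 2]
Peg 2: [4]

After move 7 (0->1):
Peg 0: [6, 3]
Peg 1: [5, 2, 1]
Peg 2: [4]

After move 8 (1->0):
Peg 0: [6, 3, 1]
Peg 1: [5, 2]
Peg 2: [4]

After move 9 (0->1):
Peg 0: [6, 3]
Peg 1: [5, 2, 1]
Peg 2: [4]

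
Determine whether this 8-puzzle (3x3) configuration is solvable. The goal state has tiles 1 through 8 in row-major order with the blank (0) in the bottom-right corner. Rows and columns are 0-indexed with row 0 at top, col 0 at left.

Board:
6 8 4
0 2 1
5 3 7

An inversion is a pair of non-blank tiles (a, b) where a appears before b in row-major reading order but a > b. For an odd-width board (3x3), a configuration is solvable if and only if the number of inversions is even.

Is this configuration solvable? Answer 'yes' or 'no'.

Answer: yes

Derivation:
Inversions (pairs i<j in row-major order where tile[i] > tile[j] > 0): 16
16 is even, so the puzzle is solvable.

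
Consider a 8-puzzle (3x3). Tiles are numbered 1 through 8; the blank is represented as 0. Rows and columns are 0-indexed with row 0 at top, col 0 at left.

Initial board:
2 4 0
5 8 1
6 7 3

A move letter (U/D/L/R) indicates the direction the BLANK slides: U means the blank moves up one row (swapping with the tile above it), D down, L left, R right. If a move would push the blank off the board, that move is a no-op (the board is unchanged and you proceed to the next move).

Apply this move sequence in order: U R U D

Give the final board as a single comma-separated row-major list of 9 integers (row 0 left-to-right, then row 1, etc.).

Answer: 2, 4, 1, 5, 8, 0, 6, 7, 3

Derivation:
After move 1 (U):
2 4 0
5 8 1
6 7 3

After move 2 (R):
2 4 0
5 8 1
6 7 3

After move 3 (U):
2 4 0
5 8 1
6 7 3

After move 4 (D):
2 4 1
5 8 0
6 7 3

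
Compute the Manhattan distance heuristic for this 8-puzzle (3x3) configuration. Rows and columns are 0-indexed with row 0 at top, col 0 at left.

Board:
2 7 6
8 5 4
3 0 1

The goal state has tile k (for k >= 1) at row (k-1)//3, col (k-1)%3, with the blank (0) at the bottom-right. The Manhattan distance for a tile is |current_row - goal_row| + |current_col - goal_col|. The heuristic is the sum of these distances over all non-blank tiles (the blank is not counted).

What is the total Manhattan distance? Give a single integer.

Tile 2: at (0,0), goal (0,1), distance |0-0|+|0-1| = 1
Tile 7: at (0,1), goal (2,0), distance |0-2|+|1-0| = 3
Tile 6: at (0,2), goal (1,2), distance |0-1|+|2-2| = 1
Tile 8: at (1,0), goal (2,1), distance |1-2|+|0-1| = 2
Tile 5: at (1,1), goal (1,1), distance |1-1|+|1-1| = 0
Tile 4: at (1,2), goal (1,0), distance |1-1|+|2-0| = 2
Tile 3: at (2,0), goal (0,2), distance |2-0|+|0-2| = 4
Tile 1: at (2,2), goal (0,0), distance |2-0|+|2-0| = 4
Sum: 1 + 3 + 1 + 2 + 0 + 2 + 4 + 4 = 17

Answer: 17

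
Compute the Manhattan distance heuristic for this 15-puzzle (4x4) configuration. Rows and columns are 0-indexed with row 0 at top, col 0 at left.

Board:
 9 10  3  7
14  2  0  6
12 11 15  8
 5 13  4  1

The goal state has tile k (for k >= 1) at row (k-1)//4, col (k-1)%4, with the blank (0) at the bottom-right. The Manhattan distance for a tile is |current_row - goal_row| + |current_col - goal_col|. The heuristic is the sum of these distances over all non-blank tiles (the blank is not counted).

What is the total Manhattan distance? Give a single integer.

Answer: 31

Derivation:
Tile 9: at (0,0), goal (2,0), distance |0-2|+|0-0| = 2
Tile 10: at (0,1), goal (2,1), distance |0-2|+|1-1| = 2
Tile 3: at (0,2), goal (0,2), distance |0-0|+|2-2| = 0
Tile 7: at (0,3), goal (1,2), distance |0-1|+|3-2| = 2
Tile 14: at (1,0), goal (3,1), distance |1-3|+|0-1| = 3
Tile 2: at (1,1), goal (0,1), distance |1-0|+|1-1| = 1
Tile 6: at (1,3), goal (1,1), distance |1-1|+|3-1| = 2
Tile 12: at (2,0), goal (2,3), distance |2-2|+|0-3| = 3
Tile 11: at (2,1), goal (2,2), distance |2-2|+|1-2| = 1
Tile 15: at (2,2), goal (3,2), distance |2-3|+|2-2| = 1
Tile 8: at (2,3), goal (1,3), distance |2-1|+|3-3| = 1
Tile 5: at (3,0), goal (1,0), distance |3-1|+|0-0| = 2
Tile 13: at (3,1), goal (3,0), distance |3-3|+|1-0| = 1
Tile 4: at (3,2), goal (0,3), distance |3-0|+|2-3| = 4
Tile 1: at (3,3), goal (0,0), distance |3-0|+|3-0| = 6
Sum: 2 + 2 + 0 + 2 + 3 + 1 + 2 + 3 + 1 + 1 + 1 + 2 + 1 + 4 + 6 = 31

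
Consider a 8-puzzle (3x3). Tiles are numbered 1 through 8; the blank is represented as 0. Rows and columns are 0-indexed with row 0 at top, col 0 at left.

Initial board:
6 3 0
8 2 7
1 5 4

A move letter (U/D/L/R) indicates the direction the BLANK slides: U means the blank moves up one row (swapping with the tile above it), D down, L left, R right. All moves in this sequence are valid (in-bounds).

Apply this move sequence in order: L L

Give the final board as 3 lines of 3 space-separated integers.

Answer: 0 6 3
8 2 7
1 5 4

Derivation:
After move 1 (L):
6 0 3
8 2 7
1 5 4

After move 2 (L):
0 6 3
8 2 7
1 5 4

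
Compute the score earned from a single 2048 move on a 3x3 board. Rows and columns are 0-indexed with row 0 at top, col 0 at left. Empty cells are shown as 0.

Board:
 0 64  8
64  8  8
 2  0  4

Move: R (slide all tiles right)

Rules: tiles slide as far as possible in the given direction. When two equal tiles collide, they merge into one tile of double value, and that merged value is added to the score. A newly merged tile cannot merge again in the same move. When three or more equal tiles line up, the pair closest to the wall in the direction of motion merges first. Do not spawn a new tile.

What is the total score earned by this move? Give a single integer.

Answer: 16

Derivation:
Slide right:
row 0: [0, 64, 8] -> [0, 64, 8]  score +0 (running 0)
row 1: [64, 8, 8] -> [0, 64, 16]  score +16 (running 16)
row 2: [2, 0, 4] -> [0, 2, 4]  score +0 (running 16)
Board after move:
 0 64  8
 0 64 16
 0  2  4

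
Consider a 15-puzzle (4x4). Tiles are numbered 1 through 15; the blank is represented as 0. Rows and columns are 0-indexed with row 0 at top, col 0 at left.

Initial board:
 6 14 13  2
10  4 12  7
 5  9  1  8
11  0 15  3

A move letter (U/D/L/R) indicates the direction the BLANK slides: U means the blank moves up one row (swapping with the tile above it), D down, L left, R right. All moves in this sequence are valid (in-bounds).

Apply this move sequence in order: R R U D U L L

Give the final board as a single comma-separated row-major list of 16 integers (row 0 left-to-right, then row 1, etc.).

After move 1 (R):
 6 14 13  2
10  4 12  7
 5  9  1  8
11 15  0  3

After move 2 (R):
 6 14 13  2
10  4 12  7
 5  9  1  8
11 15  3  0

After move 3 (U):
 6 14 13  2
10  4 12  7
 5  9  1  0
11 15  3  8

After move 4 (D):
 6 14 13  2
10  4 12  7
 5  9  1  8
11 15  3  0

After move 5 (U):
 6 14 13  2
10  4 12  7
 5  9  1  0
11 15  3  8

After move 6 (L):
 6 14 13  2
10  4 12  7
 5  9  0  1
11 15  3  8

After move 7 (L):
 6 14 13  2
10  4 12  7
 5  0  9  1
11 15  3  8

Answer: 6, 14, 13, 2, 10, 4, 12, 7, 5, 0, 9, 1, 11, 15, 3, 8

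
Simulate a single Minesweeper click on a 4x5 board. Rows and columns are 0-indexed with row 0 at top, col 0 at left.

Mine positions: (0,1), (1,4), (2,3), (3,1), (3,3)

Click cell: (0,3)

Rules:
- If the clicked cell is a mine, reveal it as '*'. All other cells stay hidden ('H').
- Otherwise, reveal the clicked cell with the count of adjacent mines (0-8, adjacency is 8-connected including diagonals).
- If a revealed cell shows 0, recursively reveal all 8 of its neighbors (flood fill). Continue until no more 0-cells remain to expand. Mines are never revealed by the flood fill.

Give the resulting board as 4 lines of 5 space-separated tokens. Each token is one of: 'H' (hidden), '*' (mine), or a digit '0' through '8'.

H H H 1 H
H H H H H
H H H H H
H H H H H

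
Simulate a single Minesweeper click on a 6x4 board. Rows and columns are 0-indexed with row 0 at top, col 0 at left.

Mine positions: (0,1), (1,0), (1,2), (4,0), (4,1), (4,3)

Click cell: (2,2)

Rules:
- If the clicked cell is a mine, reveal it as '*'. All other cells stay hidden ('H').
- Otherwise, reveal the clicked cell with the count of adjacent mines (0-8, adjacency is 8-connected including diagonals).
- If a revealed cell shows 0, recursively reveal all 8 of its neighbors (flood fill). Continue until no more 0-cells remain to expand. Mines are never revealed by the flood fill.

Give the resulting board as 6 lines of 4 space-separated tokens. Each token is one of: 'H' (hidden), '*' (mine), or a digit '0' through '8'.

H H H H
H H H H
H H 1 H
H H H H
H H H H
H H H H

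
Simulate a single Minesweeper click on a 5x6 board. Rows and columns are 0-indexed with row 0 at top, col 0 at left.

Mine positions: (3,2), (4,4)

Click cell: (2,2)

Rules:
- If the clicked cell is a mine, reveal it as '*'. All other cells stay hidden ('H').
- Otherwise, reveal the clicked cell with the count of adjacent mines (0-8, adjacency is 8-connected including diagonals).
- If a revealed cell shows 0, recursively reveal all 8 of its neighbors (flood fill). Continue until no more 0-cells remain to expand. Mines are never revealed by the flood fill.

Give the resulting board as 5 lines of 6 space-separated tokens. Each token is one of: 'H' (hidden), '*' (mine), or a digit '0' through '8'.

H H H H H H
H H H H H H
H H 1 H H H
H H H H H H
H H H H H H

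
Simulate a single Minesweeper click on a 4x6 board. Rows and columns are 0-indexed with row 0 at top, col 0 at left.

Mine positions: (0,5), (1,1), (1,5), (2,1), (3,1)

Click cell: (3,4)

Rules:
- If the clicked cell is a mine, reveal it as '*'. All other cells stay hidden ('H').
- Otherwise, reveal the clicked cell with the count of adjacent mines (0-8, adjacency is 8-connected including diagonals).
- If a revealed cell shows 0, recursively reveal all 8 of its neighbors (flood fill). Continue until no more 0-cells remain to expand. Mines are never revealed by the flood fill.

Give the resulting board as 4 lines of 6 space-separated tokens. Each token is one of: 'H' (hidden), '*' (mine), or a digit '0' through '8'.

H H 1 0 2 H
H H 2 0 2 H
H H 3 0 1 1
H H 2 0 0 0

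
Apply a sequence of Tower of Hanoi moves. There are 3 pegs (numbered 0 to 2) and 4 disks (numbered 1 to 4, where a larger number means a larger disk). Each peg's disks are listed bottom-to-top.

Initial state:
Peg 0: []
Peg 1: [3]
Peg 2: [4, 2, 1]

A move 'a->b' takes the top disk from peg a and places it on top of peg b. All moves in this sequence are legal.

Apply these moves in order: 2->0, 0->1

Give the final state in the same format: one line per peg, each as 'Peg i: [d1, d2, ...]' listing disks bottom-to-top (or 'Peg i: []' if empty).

Answer: Peg 0: []
Peg 1: [3, 1]
Peg 2: [4, 2]

Derivation:
After move 1 (2->0):
Peg 0: [1]
Peg 1: [3]
Peg 2: [4, 2]

After move 2 (0->1):
Peg 0: []
Peg 1: [3, 1]
Peg 2: [4, 2]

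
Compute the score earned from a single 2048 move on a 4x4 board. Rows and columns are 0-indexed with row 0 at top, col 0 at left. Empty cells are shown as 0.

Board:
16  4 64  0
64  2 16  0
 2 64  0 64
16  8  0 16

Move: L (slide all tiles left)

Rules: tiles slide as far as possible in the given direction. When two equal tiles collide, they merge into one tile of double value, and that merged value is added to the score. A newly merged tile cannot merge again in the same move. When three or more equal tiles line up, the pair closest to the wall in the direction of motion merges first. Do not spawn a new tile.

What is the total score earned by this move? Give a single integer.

Slide left:
row 0: [16, 4, 64, 0] -> [16, 4, 64, 0]  score +0 (running 0)
row 1: [64, 2, 16, 0] -> [64, 2, 16, 0]  score +0 (running 0)
row 2: [2, 64, 0, 64] -> [2, 128, 0, 0]  score +128 (running 128)
row 3: [16, 8, 0, 16] -> [16, 8, 16, 0]  score +0 (running 128)
Board after move:
 16   4  64   0
 64   2  16   0
  2 128   0   0
 16   8  16   0

Answer: 128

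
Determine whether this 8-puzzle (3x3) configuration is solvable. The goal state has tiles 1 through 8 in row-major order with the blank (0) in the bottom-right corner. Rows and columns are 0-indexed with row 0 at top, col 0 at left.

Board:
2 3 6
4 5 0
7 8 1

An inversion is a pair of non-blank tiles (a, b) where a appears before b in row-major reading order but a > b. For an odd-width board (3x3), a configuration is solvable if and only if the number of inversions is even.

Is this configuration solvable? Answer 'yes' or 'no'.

Inversions (pairs i<j in row-major order where tile[i] > tile[j] > 0): 9
9 is odd, so the puzzle is not solvable.

Answer: no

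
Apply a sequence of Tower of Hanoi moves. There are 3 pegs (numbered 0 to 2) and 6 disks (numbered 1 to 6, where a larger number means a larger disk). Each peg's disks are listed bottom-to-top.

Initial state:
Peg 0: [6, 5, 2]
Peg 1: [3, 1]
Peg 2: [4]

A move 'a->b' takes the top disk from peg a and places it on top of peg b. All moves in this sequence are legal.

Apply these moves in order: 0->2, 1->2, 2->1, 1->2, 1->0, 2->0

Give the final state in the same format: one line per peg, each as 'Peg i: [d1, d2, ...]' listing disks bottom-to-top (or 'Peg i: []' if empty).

Answer: Peg 0: [6, 5, 3, 1]
Peg 1: []
Peg 2: [4, 2]

Derivation:
After move 1 (0->2):
Peg 0: [6, 5]
Peg 1: [3, 1]
Peg 2: [4, 2]

After move 2 (1->2):
Peg 0: [6, 5]
Peg 1: [3]
Peg 2: [4, 2, 1]

After move 3 (2->1):
Peg 0: [6, 5]
Peg 1: [3, 1]
Peg 2: [4, 2]

After move 4 (1->2):
Peg 0: [6, 5]
Peg 1: [3]
Peg 2: [4, 2, 1]

After move 5 (1->0):
Peg 0: [6, 5, 3]
Peg 1: []
Peg 2: [4, 2, 1]

After move 6 (2->0):
Peg 0: [6, 5, 3, 1]
Peg 1: []
Peg 2: [4, 2]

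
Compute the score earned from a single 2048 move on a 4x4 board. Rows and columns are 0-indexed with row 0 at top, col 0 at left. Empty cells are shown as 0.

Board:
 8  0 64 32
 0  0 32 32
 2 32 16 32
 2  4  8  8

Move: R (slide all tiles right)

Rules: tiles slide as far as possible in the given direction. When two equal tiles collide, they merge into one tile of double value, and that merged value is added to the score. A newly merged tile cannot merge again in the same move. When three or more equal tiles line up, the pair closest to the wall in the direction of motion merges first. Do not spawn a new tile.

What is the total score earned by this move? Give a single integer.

Answer: 80

Derivation:
Slide right:
row 0: [8, 0, 64, 32] -> [0, 8, 64, 32]  score +0 (running 0)
row 1: [0, 0, 32, 32] -> [0, 0, 0, 64]  score +64 (running 64)
row 2: [2, 32, 16, 32] -> [2, 32, 16, 32]  score +0 (running 64)
row 3: [2, 4, 8, 8] -> [0, 2, 4, 16]  score +16 (running 80)
Board after move:
 0  8 64 32
 0  0  0 64
 2 32 16 32
 0  2  4 16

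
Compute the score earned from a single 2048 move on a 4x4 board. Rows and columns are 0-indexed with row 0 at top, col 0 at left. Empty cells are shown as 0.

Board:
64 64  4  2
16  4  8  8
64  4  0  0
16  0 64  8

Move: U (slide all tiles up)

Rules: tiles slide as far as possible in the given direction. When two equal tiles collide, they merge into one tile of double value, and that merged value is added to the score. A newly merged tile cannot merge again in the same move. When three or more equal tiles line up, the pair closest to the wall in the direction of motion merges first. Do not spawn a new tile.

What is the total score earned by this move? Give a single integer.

Answer: 24

Derivation:
Slide up:
col 0: [64, 16, 64, 16] -> [64, 16, 64, 16]  score +0 (running 0)
col 1: [64, 4, 4, 0] -> [64, 8, 0, 0]  score +8 (running 8)
col 2: [4, 8, 0, 64] -> [4, 8, 64, 0]  score +0 (running 8)
col 3: [2, 8, 0, 8] -> [2, 16, 0, 0]  score +16 (running 24)
Board after move:
64 64  4  2
16  8  8 16
64  0 64  0
16  0  0  0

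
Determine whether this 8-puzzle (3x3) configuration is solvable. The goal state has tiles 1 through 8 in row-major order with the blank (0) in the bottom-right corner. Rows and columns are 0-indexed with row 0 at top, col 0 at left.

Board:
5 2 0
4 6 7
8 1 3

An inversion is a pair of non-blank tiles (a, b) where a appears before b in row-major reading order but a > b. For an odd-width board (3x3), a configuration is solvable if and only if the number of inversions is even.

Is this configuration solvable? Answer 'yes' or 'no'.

Inversions (pairs i<j in row-major order where tile[i] > tile[j] > 0): 13
13 is odd, so the puzzle is not solvable.

Answer: no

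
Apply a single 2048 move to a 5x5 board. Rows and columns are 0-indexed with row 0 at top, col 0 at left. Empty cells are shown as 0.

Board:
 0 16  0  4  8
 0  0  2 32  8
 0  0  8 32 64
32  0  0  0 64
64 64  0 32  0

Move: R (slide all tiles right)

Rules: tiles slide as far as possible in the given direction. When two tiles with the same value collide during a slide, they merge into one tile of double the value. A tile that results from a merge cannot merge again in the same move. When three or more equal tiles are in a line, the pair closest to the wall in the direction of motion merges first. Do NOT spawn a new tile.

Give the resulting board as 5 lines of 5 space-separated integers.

Slide right:
row 0: [0, 16, 0, 4, 8] -> [0, 0, 16, 4, 8]
row 1: [0, 0, 2, 32, 8] -> [0, 0, 2, 32, 8]
row 2: [0, 0, 8, 32, 64] -> [0, 0, 8, 32, 64]
row 3: [32, 0, 0, 0, 64] -> [0, 0, 0, 32, 64]
row 4: [64, 64, 0, 32, 0] -> [0, 0, 0, 128, 32]

Answer:   0   0  16   4   8
  0   0   2  32   8
  0   0   8  32  64
  0   0   0  32  64
  0   0   0 128  32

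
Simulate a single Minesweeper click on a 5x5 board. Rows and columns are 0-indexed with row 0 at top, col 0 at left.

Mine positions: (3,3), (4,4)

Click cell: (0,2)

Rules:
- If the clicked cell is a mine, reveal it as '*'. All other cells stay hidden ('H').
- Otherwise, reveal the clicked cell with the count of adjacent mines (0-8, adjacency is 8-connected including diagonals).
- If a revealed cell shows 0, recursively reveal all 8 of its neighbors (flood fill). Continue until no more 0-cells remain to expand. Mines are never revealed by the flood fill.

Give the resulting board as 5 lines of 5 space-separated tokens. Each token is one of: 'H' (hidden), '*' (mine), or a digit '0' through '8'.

0 0 0 0 0
0 0 0 0 0
0 0 1 1 1
0 0 1 H H
0 0 1 H H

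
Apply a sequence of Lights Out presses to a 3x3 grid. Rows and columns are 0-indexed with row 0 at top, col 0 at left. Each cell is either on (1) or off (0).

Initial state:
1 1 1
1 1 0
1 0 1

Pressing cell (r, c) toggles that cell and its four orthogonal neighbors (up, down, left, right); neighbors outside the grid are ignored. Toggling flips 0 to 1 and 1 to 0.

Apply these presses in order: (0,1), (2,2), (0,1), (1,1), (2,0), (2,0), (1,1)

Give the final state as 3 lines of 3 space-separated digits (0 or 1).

After press 1 at (0,1):
0 0 0
1 0 0
1 0 1

After press 2 at (2,2):
0 0 0
1 0 1
1 1 0

After press 3 at (0,1):
1 1 1
1 1 1
1 1 0

After press 4 at (1,1):
1 0 1
0 0 0
1 0 0

After press 5 at (2,0):
1 0 1
1 0 0
0 1 0

After press 6 at (2,0):
1 0 1
0 0 0
1 0 0

After press 7 at (1,1):
1 1 1
1 1 1
1 1 0

Answer: 1 1 1
1 1 1
1 1 0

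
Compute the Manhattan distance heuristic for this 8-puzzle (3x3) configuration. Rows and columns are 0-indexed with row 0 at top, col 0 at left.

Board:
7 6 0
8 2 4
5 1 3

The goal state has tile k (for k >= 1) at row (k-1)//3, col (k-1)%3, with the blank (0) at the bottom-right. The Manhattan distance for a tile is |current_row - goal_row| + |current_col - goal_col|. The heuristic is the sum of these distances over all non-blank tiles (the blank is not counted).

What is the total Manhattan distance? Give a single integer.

Answer: 16

Derivation:
Tile 7: (0,0)->(2,0) = 2
Tile 6: (0,1)->(1,2) = 2
Tile 8: (1,0)->(2,1) = 2
Tile 2: (1,1)->(0,1) = 1
Tile 4: (1,2)->(1,0) = 2
Tile 5: (2,0)->(1,1) = 2
Tile 1: (2,1)->(0,0) = 3
Tile 3: (2,2)->(0,2) = 2
Sum: 2 + 2 + 2 + 1 + 2 + 2 + 3 + 2 = 16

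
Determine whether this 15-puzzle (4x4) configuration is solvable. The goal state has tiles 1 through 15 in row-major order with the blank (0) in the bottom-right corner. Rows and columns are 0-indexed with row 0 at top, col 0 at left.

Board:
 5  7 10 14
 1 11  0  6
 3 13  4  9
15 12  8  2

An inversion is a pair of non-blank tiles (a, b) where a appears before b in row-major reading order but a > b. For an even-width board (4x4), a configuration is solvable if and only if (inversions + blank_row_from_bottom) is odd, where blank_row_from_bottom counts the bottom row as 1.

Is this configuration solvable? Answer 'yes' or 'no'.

Answer: yes

Derivation:
Inversions: 50
Blank is in row 1 (0-indexed from top), which is row 3 counting from the bottom (bottom = 1).
50 + 3 = 53, which is odd, so the puzzle is solvable.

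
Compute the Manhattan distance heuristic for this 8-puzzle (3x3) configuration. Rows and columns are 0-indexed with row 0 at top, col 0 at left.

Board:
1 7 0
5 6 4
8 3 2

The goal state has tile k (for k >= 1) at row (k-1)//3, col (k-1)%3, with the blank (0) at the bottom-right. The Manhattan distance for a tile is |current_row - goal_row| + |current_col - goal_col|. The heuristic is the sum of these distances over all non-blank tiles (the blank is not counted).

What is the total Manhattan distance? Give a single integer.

Answer: 14

Derivation:
Tile 1: at (0,0), goal (0,0), distance |0-0|+|0-0| = 0
Tile 7: at (0,1), goal (2,0), distance |0-2|+|1-0| = 3
Tile 5: at (1,0), goal (1,1), distance |1-1|+|0-1| = 1
Tile 6: at (1,1), goal (1,2), distance |1-1|+|1-2| = 1
Tile 4: at (1,2), goal (1,0), distance |1-1|+|2-0| = 2
Tile 8: at (2,0), goal (2,1), distance |2-2|+|0-1| = 1
Tile 3: at (2,1), goal (0,2), distance |2-0|+|1-2| = 3
Tile 2: at (2,2), goal (0,1), distance |2-0|+|2-1| = 3
Sum: 0 + 3 + 1 + 1 + 2 + 1 + 3 + 3 = 14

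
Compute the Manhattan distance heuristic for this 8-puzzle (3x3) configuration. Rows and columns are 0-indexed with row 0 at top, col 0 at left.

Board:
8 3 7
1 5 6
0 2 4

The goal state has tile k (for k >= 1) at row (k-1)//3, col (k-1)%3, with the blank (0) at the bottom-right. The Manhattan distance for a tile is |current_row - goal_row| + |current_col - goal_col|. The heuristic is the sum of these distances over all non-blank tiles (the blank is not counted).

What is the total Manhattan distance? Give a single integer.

Tile 8: (0,0)->(2,1) = 3
Tile 3: (0,1)->(0,2) = 1
Tile 7: (0,2)->(2,0) = 4
Tile 1: (1,0)->(0,0) = 1
Tile 5: (1,1)->(1,1) = 0
Tile 6: (1,2)->(1,2) = 0
Tile 2: (2,1)->(0,1) = 2
Tile 4: (2,2)->(1,0) = 3
Sum: 3 + 1 + 4 + 1 + 0 + 0 + 2 + 3 = 14

Answer: 14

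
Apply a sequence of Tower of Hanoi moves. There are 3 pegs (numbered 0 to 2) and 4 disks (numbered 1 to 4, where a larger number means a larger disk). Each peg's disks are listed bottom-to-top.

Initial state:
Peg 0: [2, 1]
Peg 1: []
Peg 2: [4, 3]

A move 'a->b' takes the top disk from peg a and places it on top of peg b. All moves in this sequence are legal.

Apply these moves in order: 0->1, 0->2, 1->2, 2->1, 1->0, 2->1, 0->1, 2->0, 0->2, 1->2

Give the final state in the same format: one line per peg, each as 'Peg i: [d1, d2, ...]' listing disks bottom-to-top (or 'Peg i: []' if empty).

Answer: Peg 0: []
Peg 1: [2]
Peg 2: [4, 3, 1]

Derivation:
After move 1 (0->1):
Peg 0: [2]
Peg 1: [1]
Peg 2: [4, 3]

After move 2 (0->2):
Peg 0: []
Peg 1: [1]
Peg 2: [4, 3, 2]

After move 3 (1->2):
Peg 0: []
Peg 1: []
Peg 2: [4, 3, 2, 1]

After move 4 (2->1):
Peg 0: []
Peg 1: [1]
Peg 2: [4, 3, 2]

After move 5 (1->0):
Peg 0: [1]
Peg 1: []
Peg 2: [4, 3, 2]

After move 6 (2->1):
Peg 0: [1]
Peg 1: [2]
Peg 2: [4, 3]

After move 7 (0->1):
Peg 0: []
Peg 1: [2, 1]
Peg 2: [4, 3]

After move 8 (2->0):
Peg 0: [3]
Peg 1: [2, 1]
Peg 2: [4]

After move 9 (0->2):
Peg 0: []
Peg 1: [2, 1]
Peg 2: [4, 3]

After move 10 (1->2):
Peg 0: []
Peg 1: [2]
Peg 2: [4, 3, 1]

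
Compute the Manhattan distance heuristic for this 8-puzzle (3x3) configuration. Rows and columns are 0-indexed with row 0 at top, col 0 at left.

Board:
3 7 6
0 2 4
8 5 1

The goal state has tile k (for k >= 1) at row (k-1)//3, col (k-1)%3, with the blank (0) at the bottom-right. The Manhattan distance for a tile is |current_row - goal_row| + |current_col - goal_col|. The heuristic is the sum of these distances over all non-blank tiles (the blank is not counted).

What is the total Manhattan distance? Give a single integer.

Answer: 15

Derivation:
Tile 3: (0,0)->(0,2) = 2
Tile 7: (0,1)->(2,0) = 3
Tile 6: (0,2)->(1,2) = 1
Tile 2: (1,1)->(0,1) = 1
Tile 4: (1,2)->(1,0) = 2
Tile 8: (2,0)->(2,1) = 1
Tile 5: (2,1)->(1,1) = 1
Tile 1: (2,2)->(0,0) = 4
Sum: 2 + 3 + 1 + 1 + 2 + 1 + 1 + 4 = 15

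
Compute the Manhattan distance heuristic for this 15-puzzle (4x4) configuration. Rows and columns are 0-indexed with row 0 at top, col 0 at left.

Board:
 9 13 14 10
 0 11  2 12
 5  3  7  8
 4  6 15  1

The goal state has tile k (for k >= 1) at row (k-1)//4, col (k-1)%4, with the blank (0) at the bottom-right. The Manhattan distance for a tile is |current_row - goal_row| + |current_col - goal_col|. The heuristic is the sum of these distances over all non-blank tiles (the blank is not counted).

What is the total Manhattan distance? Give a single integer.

Tile 9: (0,0)->(2,0) = 2
Tile 13: (0,1)->(3,0) = 4
Tile 14: (0,2)->(3,1) = 4
Tile 10: (0,3)->(2,1) = 4
Tile 11: (1,1)->(2,2) = 2
Tile 2: (1,2)->(0,1) = 2
Tile 12: (1,3)->(2,3) = 1
Tile 5: (2,0)->(1,0) = 1
Tile 3: (2,1)->(0,2) = 3
Tile 7: (2,2)->(1,2) = 1
Tile 8: (2,3)->(1,3) = 1
Tile 4: (3,0)->(0,3) = 6
Tile 6: (3,1)->(1,1) = 2
Tile 15: (3,2)->(3,2) = 0
Tile 1: (3,3)->(0,0) = 6
Sum: 2 + 4 + 4 + 4 + 2 + 2 + 1 + 1 + 3 + 1 + 1 + 6 + 2 + 0 + 6 = 39

Answer: 39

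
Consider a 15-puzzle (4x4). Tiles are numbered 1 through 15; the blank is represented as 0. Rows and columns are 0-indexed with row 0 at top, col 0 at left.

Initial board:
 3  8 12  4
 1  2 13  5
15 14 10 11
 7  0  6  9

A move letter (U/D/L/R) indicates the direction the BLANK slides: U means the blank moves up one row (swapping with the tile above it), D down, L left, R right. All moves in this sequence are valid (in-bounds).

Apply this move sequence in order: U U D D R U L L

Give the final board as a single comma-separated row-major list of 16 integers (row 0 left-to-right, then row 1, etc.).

After move 1 (U):
 3  8 12  4
 1  2 13  5
15  0 10 11
 7 14  6  9

After move 2 (U):
 3  8 12  4
 1  0 13  5
15  2 10 11
 7 14  6  9

After move 3 (D):
 3  8 12  4
 1  2 13  5
15  0 10 11
 7 14  6  9

After move 4 (D):
 3  8 12  4
 1  2 13  5
15 14 10 11
 7  0  6  9

After move 5 (R):
 3  8 12  4
 1  2 13  5
15 14 10 11
 7  6  0  9

After move 6 (U):
 3  8 12  4
 1  2 13  5
15 14  0 11
 7  6 10  9

After move 7 (L):
 3  8 12  4
 1  2 13  5
15  0 14 11
 7  6 10  9

After move 8 (L):
 3  8 12  4
 1  2 13  5
 0 15 14 11
 7  6 10  9

Answer: 3, 8, 12, 4, 1, 2, 13, 5, 0, 15, 14, 11, 7, 6, 10, 9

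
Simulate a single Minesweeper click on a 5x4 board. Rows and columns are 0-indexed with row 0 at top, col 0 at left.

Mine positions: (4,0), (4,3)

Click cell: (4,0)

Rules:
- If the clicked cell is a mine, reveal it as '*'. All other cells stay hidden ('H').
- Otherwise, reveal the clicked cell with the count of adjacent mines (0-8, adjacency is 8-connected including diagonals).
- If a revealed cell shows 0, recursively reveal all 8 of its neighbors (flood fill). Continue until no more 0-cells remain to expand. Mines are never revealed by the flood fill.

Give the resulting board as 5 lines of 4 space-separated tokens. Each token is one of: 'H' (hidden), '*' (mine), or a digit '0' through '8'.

H H H H
H H H H
H H H H
H H H H
* H H H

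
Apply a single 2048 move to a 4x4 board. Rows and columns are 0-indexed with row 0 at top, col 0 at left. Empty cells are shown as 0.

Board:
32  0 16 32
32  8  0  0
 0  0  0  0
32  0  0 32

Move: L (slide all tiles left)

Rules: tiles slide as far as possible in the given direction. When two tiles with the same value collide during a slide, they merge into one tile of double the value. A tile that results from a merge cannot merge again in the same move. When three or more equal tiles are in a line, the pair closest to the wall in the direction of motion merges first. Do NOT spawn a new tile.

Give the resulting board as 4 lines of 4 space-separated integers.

Answer: 32 16 32  0
32  8  0  0
 0  0  0  0
64  0  0  0

Derivation:
Slide left:
row 0: [32, 0, 16, 32] -> [32, 16, 32, 0]
row 1: [32, 8, 0, 0] -> [32, 8, 0, 0]
row 2: [0, 0, 0, 0] -> [0, 0, 0, 0]
row 3: [32, 0, 0, 32] -> [64, 0, 0, 0]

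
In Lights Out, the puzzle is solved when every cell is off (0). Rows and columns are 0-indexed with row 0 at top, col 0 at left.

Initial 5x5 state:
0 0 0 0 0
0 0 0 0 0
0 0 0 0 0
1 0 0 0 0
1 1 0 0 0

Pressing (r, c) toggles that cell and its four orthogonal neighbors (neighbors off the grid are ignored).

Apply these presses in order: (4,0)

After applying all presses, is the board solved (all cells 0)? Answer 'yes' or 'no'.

Answer: yes

Derivation:
After press 1 at (4,0):
0 0 0 0 0
0 0 0 0 0
0 0 0 0 0
0 0 0 0 0
0 0 0 0 0

Lights still on: 0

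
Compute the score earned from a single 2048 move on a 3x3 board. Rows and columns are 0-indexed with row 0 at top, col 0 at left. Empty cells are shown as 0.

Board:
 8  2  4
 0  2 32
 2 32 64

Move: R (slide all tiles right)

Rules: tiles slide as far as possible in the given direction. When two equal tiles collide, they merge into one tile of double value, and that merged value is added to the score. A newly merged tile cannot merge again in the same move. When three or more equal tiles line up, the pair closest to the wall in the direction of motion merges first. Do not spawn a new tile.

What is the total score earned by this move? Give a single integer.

Slide right:
row 0: [8, 2, 4] -> [8, 2, 4]  score +0 (running 0)
row 1: [0, 2, 32] -> [0, 2, 32]  score +0 (running 0)
row 2: [2, 32, 64] -> [2, 32, 64]  score +0 (running 0)
Board after move:
 8  2  4
 0  2 32
 2 32 64

Answer: 0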